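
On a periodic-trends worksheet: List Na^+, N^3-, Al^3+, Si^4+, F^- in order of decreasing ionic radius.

These species are isoelectronic with 10 electrons. The only difference is the number of protons: Si^4+ (Z=14), Al^3+ (Z=13), Na^+ (Z=11), F^- (Z=9), N^3- (Z=7). The strongest nuclear pull (Si^4+) gives the smallest ion.

N^3- > F^- > Na^+ > Al^3+ > Si^4+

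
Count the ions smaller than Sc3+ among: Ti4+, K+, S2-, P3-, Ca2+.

1

These species are isoelectronic with 18 electrons. The only difference is the number of protons: Ti4+ (Z=22), Sc3+ (Z=21), Ca2+ (Z=20), K+ (Z=19), S2- (Z=16), P3- (Z=15). The strongest nuclear pull (Ti4+) gives the smallest ion.
Overall: Ti4+ < Sc3+ < Ca2+ < K+ < S2- < P3-. Sc3+ has 1 below it and 4 above. That's 1.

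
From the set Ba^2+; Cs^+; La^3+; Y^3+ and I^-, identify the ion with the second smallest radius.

La^3+

Electron counts and nuclear charges: Y^3+: 36 e⁻, Z=39, La^3+: 54 e⁻, Z=57, Ba^2+: 54 e⁻, Z=56, Cs^+: 54 e⁻, Z=55, I^-: 54 e⁻, Z=53. Y^3+ < La^3+ (same group, period 5 vs 6); La^3+ < Ba^2+ (isoelectronic, higher Z=57 is smaller); Ba^2+ < Cs^+ (isoelectronic, higher Z=56 is smaller); Cs^+ < I^- (both 54 e⁻, Z=55>53).
Full ascending order: Y^3+ < La^3+ < Ba^2+ < Cs^+ < I^-. Counting from the smallest, position 2 is La^3+.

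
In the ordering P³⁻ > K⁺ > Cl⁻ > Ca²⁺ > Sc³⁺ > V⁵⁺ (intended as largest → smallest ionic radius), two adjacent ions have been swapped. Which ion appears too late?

Cl⁻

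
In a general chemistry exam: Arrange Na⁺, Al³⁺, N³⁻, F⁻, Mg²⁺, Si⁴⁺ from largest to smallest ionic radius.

Isoelectronic series (10 e⁻ each). Size is set by nuclear charge: more protons means a smaller ion. Si⁴⁺ (Z=14), Al³⁺ (Z=13), Mg²⁺ (Z=12), Na⁺ (Z=11), F⁻ (Z=9), N³⁻ (Z=7).

N³⁻ > F⁻ > Na⁺ > Mg²⁺ > Al³⁺ > Si⁴⁺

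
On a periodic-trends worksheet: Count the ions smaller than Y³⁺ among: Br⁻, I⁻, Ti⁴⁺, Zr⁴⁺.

2

Ti⁴⁺ has 18 e⁻ (Z=22), Zr⁴⁺ has 36 e⁻ (Z=40), Y³⁺ has 36 e⁻ (Z=39), Br⁻ has 36 e⁻ (Z=35), I⁻ has 54 e⁻ (Z=53). Ti⁴⁺ < Zr⁴⁺ (same group, 1 shell fewer); Zr⁴⁺ < Y³⁺ (isoelectronic, higher Z=40 is smaller); Y³⁺ < Br⁻ (isoelectronic, higher Z=39 is smaller); Br⁻ < I⁻ (same group, 1 shell fewer).
Overall: Ti⁴⁺ < Zr⁴⁺ < Y³⁺ < Br⁻ < I⁻. Y³⁺ has 2 below it and 2 above. Count: 2.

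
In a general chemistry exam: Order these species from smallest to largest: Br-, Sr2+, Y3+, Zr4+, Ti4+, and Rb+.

Ti4+ < Zr4+ < Y3+ < Sr2+ < Rb+ < Br-

Tabulating Z and e⁻: Ti4+: 18 e⁻, Z=22, Zr4+: 36 e⁻, Z=40, Y3+: 36 e⁻, Z=39, Sr2+: 36 e⁻, Z=38, Rb+: 36 e⁻, Z=37, Br-: 36 e⁻, Z=35. Ti4+ < Zr4+ (same group, 1 shell fewer); Zr4+ < Y3+ (both 36 e⁻, Z=40>39); Y3+ < Sr2+ (isoelectronic, higher Z=39 is smaller); Sr2+ < Rb+ (isoelectronic, higher Z=38 is smaller); Rb+ < Br- (isoelectronic, higher Z=37 is smaller).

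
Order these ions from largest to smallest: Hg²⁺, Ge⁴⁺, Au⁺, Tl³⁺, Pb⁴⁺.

Work out protons and electrons: Ge⁴⁺: 28 e⁻, Z=32, Pb⁴⁺: 78 e⁻, Z=82, Tl³⁺: 78 e⁻, Z=81, Hg²⁺: 78 e⁻, Z=80, Au⁺: 78 e⁻, Z=79. Ge⁴⁺ < Pb⁴⁺ (same group, 2 shells fewer); Pb⁴⁺ < Tl³⁺ (isoelectronic, higher Z=82 is smaller); Tl³⁺ < Hg²⁺ (isoelectronic, higher Z=81 is smaller); Hg²⁺ < Au⁺ (both 78 e⁻, Z=80>79).

Au⁺ > Hg²⁺ > Tl³⁺ > Pb⁴⁺ > Ge⁴⁺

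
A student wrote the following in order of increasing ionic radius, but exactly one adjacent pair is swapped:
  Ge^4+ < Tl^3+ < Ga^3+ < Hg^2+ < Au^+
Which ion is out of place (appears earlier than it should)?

Compare adjacent ions: same group and charge — period 4 sits above period 6, so Ga^3+ is smaller — yet in this increasing list Tl^3+ sits before Ga^3+. Nothing else is reversed, so Tl^3+ should move one place to the right.

Tl^3+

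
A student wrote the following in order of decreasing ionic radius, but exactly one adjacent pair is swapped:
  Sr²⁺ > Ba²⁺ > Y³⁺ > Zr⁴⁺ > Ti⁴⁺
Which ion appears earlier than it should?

Scanning neighbour by neighbour, only Sr²⁺/Ba²⁺ violates a trend: both in group 2 with the same charge; Sr²⁺ (period 5) has the smaller radius. That makes Sr²⁺ the one sitting a position early relative to where it belongs.

Sr²⁺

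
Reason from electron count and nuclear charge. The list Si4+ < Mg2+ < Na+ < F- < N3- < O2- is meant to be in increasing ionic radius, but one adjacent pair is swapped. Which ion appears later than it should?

O2-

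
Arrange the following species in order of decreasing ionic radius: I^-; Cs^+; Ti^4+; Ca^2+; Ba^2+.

Electron counts and nuclear charges: Ti^4+ has 18 e⁻ (Z=22), Ca^2+ has 18 e⁻ (Z=20), Ba^2+ has 54 e⁻ (Z=56), Cs^+ has 54 e⁻ (Z=55), I^- has 54 e⁻ (Z=53). Ti^4+ < Ca^2+ (isoelectronic, higher Z=22 is smaller); Ca^2+ < Ba^2+ (same group, period 4 vs 6); Ba^2+ < Cs^+ (isoelectronic, higher Z=56 is smaller); Cs^+ < I^- (isoelectronic, higher Z=55 is smaller).

I^- > Cs^+ > Ba^2+ > Ca^2+ > Ti^4+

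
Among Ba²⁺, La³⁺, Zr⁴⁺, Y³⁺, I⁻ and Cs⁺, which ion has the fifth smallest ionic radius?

Cs⁺

Zr⁴⁺ (Z=40, 36 e⁻), Y³⁺ (Z=39, 36 e⁻), La³⁺ (Z=57, 54 e⁻), Ba²⁺ (Z=56, 54 e⁻), Cs⁺ (Z=55, 54 e⁻), I⁻ (Z=53, 54 e⁻). Zr⁴⁺ < Y³⁺ (both 36 e⁻, Z=40>39); Y³⁺ < La³⁺ (same group, 1 shell fewer); La³⁺ < Ba²⁺ (isoelectronic, higher Z=57 is smaller); Ba²⁺ < Cs⁺ (isoelectronic, higher Z=56 is smaller); Cs⁺ < I⁻ (both 54 e⁻, Z=55>53).
So the order is Zr⁴⁺ < Y³⁺ < La³⁺ < Ba²⁺ < Cs⁺ < I⁻; the 5th-smallest ion is Cs⁺.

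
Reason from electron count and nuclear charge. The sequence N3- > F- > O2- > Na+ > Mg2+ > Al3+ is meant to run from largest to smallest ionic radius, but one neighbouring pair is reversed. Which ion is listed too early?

Check each adjacent pair. F- and O2- are reversed: F- and O2- share 10 electrons; the higher nuclear charge on F (Z=9) contracts it more, so F- < O2-. No other neighbouring pair contradicts the periodic trends, so F- is the ion listed too early.

F-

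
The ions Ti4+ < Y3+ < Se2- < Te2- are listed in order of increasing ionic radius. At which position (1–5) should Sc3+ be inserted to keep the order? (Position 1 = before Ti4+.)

Work out protons and electrons: Ti4+ (Z=22, 18 e⁻), Sc3+ (Z=21, 18 e⁻), Y3+ (Z=39, 36 e⁻), Se2- (Z=34, 36 e⁻), Te2- (Z=52, 54 e⁻). Ti4+ < Sc3+ (both 18 e⁻, Z=22>21); Sc3+ < Y3+ (same group, 1 shell fewer); Y3+ < Se2- (both 36 e⁻, Z=39>34); Se2- < Te2- (same group, period 4 vs 5).
Putting Sc3+ in gives Ti4+ < Sc3+ < Y3+ < Se2- < Te2-; it lands at slot 2.

2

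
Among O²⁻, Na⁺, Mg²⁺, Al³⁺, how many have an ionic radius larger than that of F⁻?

Each ion has 10 electrons. The ranking follows nuclear charge in reverse — greater Z gives a smaller radius. Al³⁺ (Z=13), Mg²⁺ (Z=12), Na⁺ (Z=11), F⁻ (Z=9), O²⁻ (Z=8).
Overall: Al³⁺ < Mg²⁺ < Na⁺ < F⁻ < O²⁻. F⁻ has 3 below it and 1 above. So 1 is larger.

1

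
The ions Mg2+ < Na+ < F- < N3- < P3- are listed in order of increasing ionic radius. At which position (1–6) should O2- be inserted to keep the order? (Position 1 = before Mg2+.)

First list Z and electron count for each: Mg2+: 10 e⁻, Z=12, Na+: 10 e⁻, Z=11, F-: 10 e⁻, Z=9, O2-: 10 e⁻, Z=8, N3-: 10 e⁻, Z=7, P3-: 18 e⁻, Z=15. Mg2+ < Na+ (isoelectronic, higher Z=12 is smaller); Na+ < F- (isoelectronic, higher Z=11 is smaller); F- < O2- (isoelectronic, higher Z=9 is smaller); O2- < N3- (isoelectronic, higher Z=8 is smaller); N3- < P3- (same group, period 2 vs 3).
With O2- included the full order is Mg2+ < Na+ < F- < O2- < N3- < P3-, so it takes position 4.

4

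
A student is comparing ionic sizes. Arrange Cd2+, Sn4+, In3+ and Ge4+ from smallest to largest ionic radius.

Ge4+ < Sn4+ < In3+ < Cd2+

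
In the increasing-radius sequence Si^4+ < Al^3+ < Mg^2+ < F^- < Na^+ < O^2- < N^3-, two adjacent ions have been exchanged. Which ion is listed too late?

Na^+

Compare adjacent ions: they are isoelectronic (10 e⁻) and Na has more protons than F (11 vs 9), making Na^+ smaller — yet in this increasing list F^- sits before Na^+. Nothing else is reversed, so Na^+ should move one place to the left.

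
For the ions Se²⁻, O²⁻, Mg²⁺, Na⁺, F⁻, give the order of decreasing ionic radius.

Se²⁻ > O²⁻ > F⁻ > Na⁺ > Mg²⁺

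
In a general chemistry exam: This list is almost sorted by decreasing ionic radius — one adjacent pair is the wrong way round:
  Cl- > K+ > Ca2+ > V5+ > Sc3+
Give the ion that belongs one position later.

V5+

Scanning neighbour by neighbour, only V5+/Sc3+ violates a trend: both have 18 electrons but Z(V)=23 > Z(Sc)=21, so V5+ should be the smaller of the two. That makes V5+ the one sitting a position early relative to where it belongs.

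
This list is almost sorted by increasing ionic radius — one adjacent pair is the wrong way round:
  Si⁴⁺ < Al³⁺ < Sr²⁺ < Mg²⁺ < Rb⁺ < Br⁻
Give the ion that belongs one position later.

Sr²⁺

Compare adjacent ions: Mg²⁺ and Sr²⁺ are in one column with the same charge; the lighter period-3 ion has 2 fewer shells and is smaller — yet in this increasing list Sr²⁺ sits before Mg²⁺. Nothing else is reversed, so Sr²⁺ should move one place to the right.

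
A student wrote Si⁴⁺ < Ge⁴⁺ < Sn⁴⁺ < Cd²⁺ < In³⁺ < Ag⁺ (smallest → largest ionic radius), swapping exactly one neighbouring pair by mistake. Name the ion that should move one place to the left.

The pair Cd²⁺, In³⁺ is the wrong way round — In³⁺ and Cd²⁺ share 46 electrons; the higher nuclear charge on In (Z=49) contracts it more, so In³⁺ < Cd²⁺. All other adjacent pairs agree with periodic trends, so In³⁺ is the misplaced ion.

In³⁺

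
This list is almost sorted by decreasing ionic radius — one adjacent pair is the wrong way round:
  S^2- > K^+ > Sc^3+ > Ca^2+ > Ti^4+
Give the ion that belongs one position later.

Sc^3+

Check each adjacent pair. Sc^3+ and Ca^2+ are reversed: both have 18 electrons but Z(Sc)=21 > Z(Ca)=20, so Sc^3+ should be the smaller of the two. No other neighbouring pair contradicts the periodic trends, so Sc^3+ is the ion listed too early.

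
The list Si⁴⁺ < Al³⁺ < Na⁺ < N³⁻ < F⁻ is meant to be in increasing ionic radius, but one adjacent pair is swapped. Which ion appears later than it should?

F⁻

Compare adjacent ions: F⁻ and N³⁻ share 10 electrons; the higher nuclear charge on F (Z=9) contracts it more, so F⁻ < N³⁻ — yet in this increasing list N³⁻ sits before F⁻. Nothing else is reversed, so F⁻ should move one place to the left.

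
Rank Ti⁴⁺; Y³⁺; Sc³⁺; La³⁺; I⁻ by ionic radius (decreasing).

Electron counts and nuclear charges: Ti⁴⁺: 18 e⁻, Z=22, Sc³⁺: 18 e⁻, Z=21, Y³⁺: 36 e⁻, Z=39, La³⁺: 54 e⁻, Z=57, I⁻: 54 e⁻, Z=53. Ti⁴⁺ < Sc³⁺ (both 18 e⁻, Z=22>21); Sc³⁺ < Y³⁺ (same group, 1 shell fewer); Y³⁺ < La³⁺ (same group, period 5 vs 6); La³⁺ < I⁻ (both 54 e⁻, Z=57>53).

I⁻ > La³⁺ > Y³⁺ > Sc³⁺ > Ti⁴⁺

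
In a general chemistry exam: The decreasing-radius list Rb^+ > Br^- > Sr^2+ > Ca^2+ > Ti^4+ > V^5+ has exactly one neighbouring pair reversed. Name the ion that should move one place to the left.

Br^-

Scanning neighbour by neighbour, only Rb^+/Br^- violates a trend: Rb^+ and Br^- share 36 electrons; the higher nuclear charge on Rb (Z=37) contracts it more, so Rb^+ < Br^-. That makes Br^- the one sitting a position late relative to where it belongs.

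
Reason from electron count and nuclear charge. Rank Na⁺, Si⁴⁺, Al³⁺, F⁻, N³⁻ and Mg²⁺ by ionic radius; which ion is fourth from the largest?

All of these have 10 electrons (isoelectronic). With the same electron cloud, the ion with the most protons pulls it in tightest. Nuclear charges: Si⁴⁺ (Z=14), Al³⁺ (Z=13), Mg²⁺ (Z=12), Na⁺ (Z=11), F⁻ (Z=9), N³⁻ (Z=7). Highest Z is smallest.
So the order is Si⁴⁺ < Al³⁺ < Mg²⁺ < Na⁺ < F⁻ < N³⁻; the 4th-largest ion is Mg²⁺.

Mg²⁺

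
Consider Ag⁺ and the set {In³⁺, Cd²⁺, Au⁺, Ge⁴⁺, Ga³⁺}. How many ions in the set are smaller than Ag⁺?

4

Ge⁴⁺: 28 e⁻, Z=32, Ga³⁺: 28 e⁻, Z=31, In³⁺: 46 e⁻, Z=49, Cd²⁺: 46 e⁻, Z=48, Ag⁺: 46 e⁻, Z=47, Au⁺: 78 e⁻, Z=79. Ge⁴⁺ < Ga³⁺ (both 28 e⁻, Z=32>31); Ga³⁺ < In³⁺ (same group, period 4 vs 5); In³⁺ < Cd²⁺ (both 46 e⁻, Z=49>48); Cd²⁺ < Ag⁺ (isoelectronic, higher Z=48 is smaller); Ag⁺ < Au⁺ (same group, period 5 vs 6).
Relative to Ag⁺, the ions that are smaller are Ge⁴⁺, Ga³⁺, In³⁺, Cd²⁺. Count: 4.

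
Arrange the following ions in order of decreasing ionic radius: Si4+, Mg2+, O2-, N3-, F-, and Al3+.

All of these have 10 electrons (isoelectronic). With the same electron cloud, the ion with the most protons pulls it in tightest. Nuclear charges: Si4+ (Z=14), Al3+ (Z=13), Mg2+ (Z=12), F- (Z=9), O2- (Z=8), N3- (Z=7). Highest Z is smallest.

N3- > O2- > F- > Mg2+ > Al3+ > Si4+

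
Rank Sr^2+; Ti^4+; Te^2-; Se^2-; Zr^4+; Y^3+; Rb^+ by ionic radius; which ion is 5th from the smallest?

Rb^+

First list Z and electron count for each: Ti^4+: 18 e⁻, Z=22, Zr^4+: 36 e⁻, Z=40, Y^3+: 36 e⁻, Z=39, Sr^2+: 36 e⁻, Z=38, Rb^+: 36 e⁻, Z=37, Se^2-: 36 e⁻, Z=34, Te^2-: 54 e⁻, Z=52. Ti^4+ < Zr^4+ (same group, period 4 vs 5); Zr^4+ < Y^3+ (both 36 e⁻, Z=40>39); Y^3+ < Sr^2+ (both 36 e⁻, Z=39>38); Sr^2+ < Rb^+ (isoelectronic, higher Z=38 is smaller); Rb^+ < Se^2- (isoelectronic, higher Z=37 is smaller); Se^2- < Te^2- (same group, 1 shell fewer).
That gives Ti^4+ < Zr^4+ < Y^3+ < Sr^2+ < Rb^+ < Se^2- < Te^2-. From the smallest end, number 5 is Rb^+.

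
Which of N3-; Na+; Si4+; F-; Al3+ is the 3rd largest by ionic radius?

Na+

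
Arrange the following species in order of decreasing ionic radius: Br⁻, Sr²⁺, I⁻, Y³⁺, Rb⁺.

I⁻ > Br⁻ > Rb⁺ > Sr²⁺ > Y³⁺

Tabulating Z and e⁻: Y³⁺ has 36 e⁻ (Z=39), Sr²⁺ has 36 e⁻ (Z=38), Rb⁺ has 36 e⁻ (Z=37), Br⁻ has 36 e⁻ (Z=35), I⁻ has 54 e⁻ (Z=53). Y³⁺ < Sr²⁺ (both 36 e⁻, Z=39>38); Sr²⁺ < Rb⁺ (both 36 e⁻, Z=38>37); Rb⁺ < Br⁻ (isoelectronic, higher Z=37 is smaller); Br⁻ < I⁻ (same group, 1 shell fewer).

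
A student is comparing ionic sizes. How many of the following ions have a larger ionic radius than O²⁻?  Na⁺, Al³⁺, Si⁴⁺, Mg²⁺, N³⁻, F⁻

All of these have 10 electrons (isoelectronic). With the same electron cloud, the ion with the most protons pulls it in tightest. Nuclear charges: Si⁴⁺ (Z=14), Al³⁺ (Z=13), Mg²⁺ (Z=12), Na⁺ (Z=11), F⁻ (Z=9), O²⁻ (Z=8), N³⁻ (Z=7). Highest Z is smallest.
Placing each against O²⁻: smaller — Si⁴⁺, Al³⁺, Mg²⁺, Na⁺, F⁻; larger — N³⁻. So 1 is larger.

1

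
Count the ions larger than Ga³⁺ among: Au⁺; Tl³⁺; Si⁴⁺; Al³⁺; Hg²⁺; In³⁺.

Si⁴⁺ (Z=14, 10 e⁻), Al³⁺ (Z=13, 10 e⁻), Ga³⁺ (Z=31, 28 e⁻), In³⁺ (Z=49, 46 e⁻), Tl³⁺ (Z=81, 78 e⁻), Hg²⁺ (Z=80, 78 e⁻), Au⁺ (Z=79, 78 e⁻). Si⁴⁺ < Al³⁺ (both 10 e⁻, Z=14>13); Al³⁺ < Ga³⁺ (same group, 1 shell fewer); Ga³⁺ < In³⁺ (same group, 1 shell fewer); In³⁺ < Tl³⁺ (same group, 1 shell fewer); Tl³⁺ < Hg²⁺ (isoelectronic, higher Z=81 is smaller); Hg²⁺ < Au⁺ (both 78 e⁻, Z=80>79).
Relative to Ga³⁺, the ions that are larger are In³⁺, Tl³⁺, Hg²⁺, Au⁺. Count: 4.

4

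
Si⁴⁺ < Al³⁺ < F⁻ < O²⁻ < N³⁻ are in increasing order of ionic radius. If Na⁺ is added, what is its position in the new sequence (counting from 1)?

Each ion has 10 electrons. The ranking follows nuclear charge in reverse — greater Z gives a smaller radius. Si⁴⁺ (Z=14), Al³⁺ (Z=13), Na⁺ (Z=11), F⁻ (Z=9), O²⁻ (Z=8), N³⁻ (Z=7).
The complete sequence is Si⁴⁺ < Al³⁺ < Na⁺ < F⁻ < O²⁻ < N³⁻. Na⁺ sits at position 3.

3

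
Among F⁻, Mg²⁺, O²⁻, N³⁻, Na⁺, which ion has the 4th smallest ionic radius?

O²⁻

These species are isoelectronic with 10 electrons. The only difference is the number of protons: Mg²⁺ (Z=12), Na⁺ (Z=11), F⁻ (Z=9), O²⁻ (Z=8), N³⁻ (Z=7). The strongest nuclear pull (Mg²⁺) gives the smallest ion.
Ordering: Mg²⁺ < Na⁺ < F⁻ < O²⁻ < N³⁻. The 4th smallest is O²⁻.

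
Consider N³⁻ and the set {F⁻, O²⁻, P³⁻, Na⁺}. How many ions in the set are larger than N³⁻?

1

First list Z and electron count for each: Na⁺ has 10 e⁻ (Z=11), F⁻ has 10 e⁻ (Z=9), O²⁻ has 10 e⁻ (Z=8), N³⁻ has 10 e⁻ (Z=7), P³⁻ has 18 e⁻ (Z=15). Na⁺ < F⁻ (both 10 e⁻, Z=11>9); F⁻ < O²⁻ (both 10 e⁻, Z=9>8); O²⁻ < N³⁻ (isoelectronic, higher Z=8 is smaller); N³⁻ < P³⁻ (same group, 1 shell fewer).
Ordering all of them (including N³⁻) by radius gives Na⁺ < F⁻ < O²⁻ < N³⁻ < P³⁻. That's 1.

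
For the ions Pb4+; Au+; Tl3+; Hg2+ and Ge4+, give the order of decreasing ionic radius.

Au+ > Hg2+ > Tl3+ > Pb4+ > Ge4+

Electron counts and nuclear charges: Ge4+ has 28 e⁻ (Z=32), Pb4+ has 78 e⁻ (Z=82), Tl3+ has 78 e⁻ (Z=81), Hg2+ has 78 e⁻ (Z=80), Au+ has 78 e⁻ (Z=79). Ge4+ < Pb4+ (same group, period 4 vs 6); Pb4+ < Tl3+ (isoelectronic, higher Z=82 is smaller); Tl3+ < Hg2+ (both 78 e⁻, Z=81>80); Hg2+ < Au+ (both 78 e⁻, Z=80>79).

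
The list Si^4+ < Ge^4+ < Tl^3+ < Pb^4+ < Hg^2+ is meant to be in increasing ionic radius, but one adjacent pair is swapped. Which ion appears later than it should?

The pair Tl^3+, Pb^4+ is the wrong way round — they are isoelectronic (78 e⁻) and Pb has more protons than Tl (82 vs 81), making Pb^4+ smaller. All other adjacent pairs agree with periodic trends, so Pb^4+ is the misplaced ion.

Pb^4+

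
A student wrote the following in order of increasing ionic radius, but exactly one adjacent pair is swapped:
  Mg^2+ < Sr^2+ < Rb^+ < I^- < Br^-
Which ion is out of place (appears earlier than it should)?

I^-

Compare adjacent ions: both in group 17 with the same charge; Br^- (period 4) has the smaller radius — yet in this increasing list I^- sits before Br^-. Nothing else is reversed, so I^- should move one place to the right.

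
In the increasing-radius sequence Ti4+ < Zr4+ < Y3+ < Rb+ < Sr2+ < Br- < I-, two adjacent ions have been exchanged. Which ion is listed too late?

The pair Rb+, Sr2+ is the wrong way round — they are isoelectronic (36 e⁻) and Sr has more protons than Rb (38 vs 37), making Sr2+ smaller. All other adjacent pairs agree with periodic trends, so Sr2+ is the misplaced ion.

Sr2+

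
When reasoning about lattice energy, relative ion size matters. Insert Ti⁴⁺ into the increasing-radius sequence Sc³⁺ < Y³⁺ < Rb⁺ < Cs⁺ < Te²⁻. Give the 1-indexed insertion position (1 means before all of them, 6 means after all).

1

Tabulating Z and e⁻: Ti⁴⁺: 18 e⁻, Z=22, Sc³⁺: 18 e⁻, Z=21, Y³⁺: 36 e⁻, Z=39, Rb⁺: 36 e⁻, Z=37, Cs⁺: 54 e⁻, Z=55, Te²⁻: 54 e⁻, Z=52. Ti⁴⁺ < Sc³⁺ (isoelectronic, higher Z=22 is smaller); Sc³⁺ < Y³⁺ (same group, 1 shell fewer); Y³⁺ < Rb⁺ (both 36 e⁻, Z=39>37); Rb⁺ < Cs⁺ (same group, 1 shell fewer); Cs⁺ < Te²⁻ (isoelectronic, higher Z=55 is smaller).
The complete sequence is Ti⁴⁺ < Sc³⁺ < Y³⁺ < Rb⁺ < Cs⁺ < Te²⁻. Ti⁴⁺ sits at position 1.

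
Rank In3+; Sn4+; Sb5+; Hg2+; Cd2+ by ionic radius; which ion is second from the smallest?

Sn4+

Sb5+: 46 e⁻, Z=51, Sn4+: 46 e⁻, Z=50, In3+: 46 e⁻, Z=49, Cd2+: 46 e⁻, Z=48, Hg2+: 78 e⁻, Z=80. Sb5+ < Sn4+ (isoelectronic, higher Z=51 is smaller); Sn4+ < In3+ (isoelectronic, higher Z=50 is smaller); In3+ < Cd2+ (isoelectronic, higher Z=49 is smaller); Cd2+ < Hg2+ (same group, period 5 vs 6).
Full ascending order: Sb5+ < Sn4+ < In3+ < Cd2+ < Hg2+. Counting from the smallest, position 2 is Sn4+.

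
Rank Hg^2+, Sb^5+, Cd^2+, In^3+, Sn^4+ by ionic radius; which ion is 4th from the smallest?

Cd^2+

Work out protons and electrons: Sb^5+ (Z=51, 46 e⁻), Sn^4+ (Z=50, 46 e⁻), In^3+ (Z=49, 46 e⁻), Cd^2+ (Z=48, 46 e⁻), Hg^2+ (Z=80, 78 e⁻). Sb^5+ < Sn^4+ (isoelectronic, higher Z=51 is smaller); Sn^4+ < In^3+ (isoelectronic, higher Z=50 is smaller); In^3+ < Cd^2+ (both 46 e⁻, Z=49>48); Cd^2+ < Hg^2+ (same group, 1 shell fewer).
Full ascending order: Sb^5+ < Sn^4+ < In^3+ < Cd^2+ < Hg^2+. Counting from the smallest, position 4 is Cd^2+.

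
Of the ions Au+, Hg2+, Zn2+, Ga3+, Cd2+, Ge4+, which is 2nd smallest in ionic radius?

Ge4+ (Z=32, 28 e⁻), Ga3+ (Z=31, 28 e⁻), Zn2+ (Z=30, 28 e⁻), Cd2+ (Z=48, 46 e⁻), Hg2+ (Z=80, 78 e⁻), Au+ (Z=79, 78 e⁻). Ge4+ < Ga3+ (isoelectronic, higher Z=32 is smaller); Ga3+ < Zn2+ (both 28 e⁻, Z=31>30); Zn2+ < Cd2+ (same group, 1 shell fewer); Cd2+ < Hg2+ (same group, 1 shell fewer); Hg2+ < Au+ (both 78 e⁻, Z=80>79).
Full ascending order: Ge4+ < Ga3+ < Zn2+ < Cd2+ < Hg2+ < Au+. Counting from the smallest, position 2 is Ga3+.

Ga3+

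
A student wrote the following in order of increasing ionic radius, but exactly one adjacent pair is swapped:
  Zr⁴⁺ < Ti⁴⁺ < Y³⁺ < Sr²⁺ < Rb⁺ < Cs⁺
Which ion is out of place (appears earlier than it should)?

The pair Zr⁴⁺, Ti⁴⁺ is the wrong way round — same group and charge — period 4 sits above period 5, so Ti⁴⁺ is smaller. All other adjacent pairs agree with periodic trends, so Zr⁴⁺ is the misplaced ion.

Zr⁴⁺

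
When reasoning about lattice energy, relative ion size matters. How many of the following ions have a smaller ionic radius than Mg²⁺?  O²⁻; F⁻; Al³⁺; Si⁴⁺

Isoelectronic series (10 e⁻ each). Size is set by nuclear charge: more protons means a smaller ion. Si⁴⁺ (Z=14), Al³⁺ (Z=13), Mg²⁺ (Z=12), F⁻ (Z=9), O²⁻ (Z=8).
Overall: Si⁴⁺ < Al³⁺ < Mg²⁺ < F⁻ < O²⁻. Mg²⁺ has 2 below it and 2 above. So 2 are smaller.

2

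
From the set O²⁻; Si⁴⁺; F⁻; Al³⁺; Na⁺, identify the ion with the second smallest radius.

Al³⁺

Isoelectronic series (10 e⁻ each). Size is set by nuclear charge: more protons means a smaller ion. Si⁴⁺ (Z=14), Al³⁺ (Z=13), Na⁺ (Z=11), F⁻ (Z=9), O²⁻ (Z=8).
Full ascending order: Si⁴⁺ < Al³⁺ < Na⁺ < F⁻ < O²⁻. Counting from the smallest, position 2 is Al³⁺.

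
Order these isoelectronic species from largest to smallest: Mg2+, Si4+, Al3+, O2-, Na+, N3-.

N3- > O2- > Na+ > Mg2+ > Al3+ > Si4+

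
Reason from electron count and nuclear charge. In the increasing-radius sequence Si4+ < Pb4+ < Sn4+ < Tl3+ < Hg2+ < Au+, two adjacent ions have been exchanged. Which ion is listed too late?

Sn4+

Check each adjacent pair. Pb4+ and Sn4+ are reversed: same group and charge — period 5 sits above period 6, so Sn4+ is smaller. No other neighbouring pair contradicts the periodic trends, so Sn4+ is the ion listed too late.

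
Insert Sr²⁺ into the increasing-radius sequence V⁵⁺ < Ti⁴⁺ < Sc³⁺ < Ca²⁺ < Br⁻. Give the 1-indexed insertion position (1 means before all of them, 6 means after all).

5

Tabulating Z and e⁻: V⁵⁺: 18 e⁻, Z=23, Ti⁴⁺: 18 e⁻, Z=22, Sc³⁺: 18 e⁻, Z=21, Ca²⁺: 18 e⁻, Z=20, Sr²⁺: 36 e⁻, Z=38, Br⁻: 36 e⁻, Z=35. V⁵⁺ < Ti⁴⁺ (isoelectronic, higher Z=23 is smaller); Ti⁴⁺ < Sc³⁺ (isoelectronic, higher Z=22 is smaller); Sc³⁺ < Ca²⁺ (isoelectronic, higher Z=21 is smaller); Ca²⁺ < Sr²⁺ (same group, 1 shell fewer); Sr²⁺ < Br⁻ (isoelectronic, higher Z=38 is smaller).
Merged order: V⁵⁺ < Ti⁴⁺ < Sc³⁺ < Ca²⁺ < Sr²⁺ < Br⁻ — Sr²⁺ is number 5.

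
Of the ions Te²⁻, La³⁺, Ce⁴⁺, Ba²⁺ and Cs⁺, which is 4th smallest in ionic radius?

All of these have 54 electrons (isoelectronic). With the same electron cloud, the ion with the most protons pulls it in tightest. Nuclear charges: Ce⁴⁺ (Z=58), La³⁺ (Z=57), Ba²⁺ (Z=56), Cs⁺ (Z=55), Te²⁻ (Z=52). Highest Z is smallest.
So the order is Ce⁴⁺ < La³⁺ < Ba²⁺ < Cs⁺ < Te²⁻; the 4th-smallest ion is Cs⁺.

Cs⁺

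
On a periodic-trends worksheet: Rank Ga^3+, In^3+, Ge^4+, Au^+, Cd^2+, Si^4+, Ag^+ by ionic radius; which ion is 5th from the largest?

Ga^3+

First list Z and electron count for each: Si^4+ (Z=14, 10 e⁻), Ge^4+ (Z=32, 28 e⁻), Ga^3+ (Z=31, 28 e⁻), In^3+ (Z=49, 46 e⁻), Cd^2+ (Z=48, 46 e⁻), Ag^+ (Z=47, 46 e⁻), Au^+ (Z=79, 78 e⁻). Si^4+ < Ge^4+ (same group, period 3 vs 4); Ge^4+ < Ga^3+ (both 28 e⁻, Z=32>31); Ga^3+ < In^3+ (same group, period 4 vs 5); In^3+ < Cd^2+ (isoelectronic, higher Z=49 is smaller); Cd^2+ < Ag^+ (both 46 e⁻, Z=48>47); Ag^+ < Au^+ (same group, 1 shell fewer).
Ordering: Si^4+ < Ge^4+ < Ga^3+ < In^3+ < Cd^2+ < Ag^+ < Au^+. The 5th largest is Ga^3+.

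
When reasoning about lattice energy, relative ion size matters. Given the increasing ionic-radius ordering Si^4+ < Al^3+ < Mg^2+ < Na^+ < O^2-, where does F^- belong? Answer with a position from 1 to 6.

5

These species are isoelectronic with 10 electrons. The only difference is the number of protons: Si^4+ (Z=14), Al^3+ (Z=13), Mg^2+ (Z=12), Na^+ (Z=11), F^- (Z=9), O^2- (Z=8). The strongest nuclear pull (Si^4+) gives the smallest ion.
The complete sequence is Si^4+ < Al^3+ < Mg^2+ < Na^+ < F^- < O^2-. F^- sits at position 5.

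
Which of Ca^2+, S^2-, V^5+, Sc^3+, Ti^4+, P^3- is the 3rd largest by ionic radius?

All of these have 18 electrons (isoelectronic). With the same electron cloud, the ion with the most protons pulls it in tightest. Nuclear charges: V^5+ (Z=23), Ti^4+ (Z=22), Sc^3+ (Z=21), Ca^2+ (Z=20), S^2- (Z=16), P^3- (Z=15). Highest Z is smallest.
That gives V^5+ < Ti^4+ < Sc^3+ < Ca^2+ < S^2- < P^3-. From the largest end, number 3 is Ca^2+.

Ca^2+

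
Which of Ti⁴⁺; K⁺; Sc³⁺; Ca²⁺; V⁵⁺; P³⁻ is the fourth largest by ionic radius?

These species are isoelectronic with 18 electrons. The only difference is the number of protons: V⁵⁺ (Z=23), Ti⁴⁺ (Z=22), Sc³⁺ (Z=21), Ca²⁺ (Z=20), K⁺ (Z=19), P³⁻ (Z=15). The strongest nuclear pull (V⁵⁺) gives the smallest ion.
That gives V⁵⁺ < Ti⁴⁺ < Sc³⁺ < Ca²⁺ < K⁺ < P³⁻. From the largest end, number 4 is Sc³⁺.

Sc³⁺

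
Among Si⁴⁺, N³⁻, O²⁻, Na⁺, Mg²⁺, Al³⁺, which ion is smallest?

Si⁴⁺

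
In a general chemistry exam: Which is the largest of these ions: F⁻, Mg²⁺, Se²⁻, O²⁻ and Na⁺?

Se²⁻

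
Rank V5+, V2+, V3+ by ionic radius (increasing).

Same element, different charge: the more highly charged cation has fewer electrons and a greater effective nuclear charge per electron, making V5+ the smallest.

V5+ < V3+ < V2+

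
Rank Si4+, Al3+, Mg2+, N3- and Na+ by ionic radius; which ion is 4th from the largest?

Al3+

All of these have 10 electrons (isoelectronic). With the same electron cloud, the ion with the most protons pulls it in tightest. Nuclear charges: Si4+ (Z=14), Al3+ (Z=13), Mg2+ (Z=12), Na+ (Z=11), N3- (Z=7). Highest Z is smallest.
Ordering: Si4+ < Al3+ < Mg2+ < Na+ < N3-. The 4th largest is Al3+.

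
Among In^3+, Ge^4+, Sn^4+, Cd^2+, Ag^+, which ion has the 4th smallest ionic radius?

Electron counts and nuclear charges: Ge^4+ (Z=32, 28 e⁻), Sn^4+ (Z=50, 46 e⁻), In^3+ (Z=49, 46 e⁻), Cd^2+ (Z=48, 46 e⁻), Ag^+ (Z=47, 46 e⁻). Ge^4+ < Sn^4+ (same group, 1 shell fewer); Sn^4+ < In^3+ (both 46 e⁻, Z=50>49); In^3+ < Cd^2+ (both 46 e⁻, Z=49>48); Cd^2+ < Ag^+ (isoelectronic, higher Z=48 is smaller).
Ordering: Ge^4+ < Sn^4+ < In^3+ < Cd^2+ < Ag^+. The 4th smallest is Cd^2+.

Cd^2+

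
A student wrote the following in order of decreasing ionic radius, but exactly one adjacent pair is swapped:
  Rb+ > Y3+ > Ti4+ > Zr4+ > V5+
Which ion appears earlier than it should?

Ti4+

Check each adjacent pair. Ti4+ and Zr4+ are reversed: Ti4+ and Zr4+ are in one column with the same charge; the lighter period-4 ion has one fewer shell and is smaller. No other neighbouring pair contradicts the periodic trends, so Ti4+ is the ion listed too early.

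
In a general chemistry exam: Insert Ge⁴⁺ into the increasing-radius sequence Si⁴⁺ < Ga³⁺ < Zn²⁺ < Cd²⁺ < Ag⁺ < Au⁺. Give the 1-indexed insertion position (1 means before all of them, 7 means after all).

2

First list Z and electron count for each: Si⁴⁺ has 10 e⁻ (Z=14), Ge⁴⁺ has 28 e⁻ (Z=32), Ga³⁺ has 28 e⁻ (Z=31), Zn²⁺ has 28 e⁻ (Z=30), Cd²⁺ has 46 e⁻ (Z=48), Ag⁺ has 46 e⁻ (Z=47), Au⁺ has 78 e⁻ (Z=79). Si⁴⁺ < Ge⁴⁺ (same group, 1 shell fewer); Ge⁴⁺ < Ga³⁺ (both 28 e⁻, Z=32>31); Ga³⁺ < Zn²⁺ (both 28 e⁻, Z=31>30); Zn²⁺ < Cd²⁺ (same group, 1 shell fewer); Cd²⁺ < Ag⁺ (both 46 e⁻, Z=48>47); Ag⁺ < Au⁺ (same group, 1 shell fewer).
Merged order: Si⁴⁺ < Ge⁴⁺ < Ga³⁺ < Zn²⁺ < Cd²⁺ < Ag⁺ < Au⁺ — Ge⁴⁺ is number 2.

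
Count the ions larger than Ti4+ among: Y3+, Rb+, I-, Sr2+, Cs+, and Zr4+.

6

Work out protons and electrons: Ti4+: 18 e⁻, Z=22, Zr4+: 36 e⁻, Z=40, Y3+: 36 e⁻, Z=39, Sr2+: 36 e⁻, Z=38, Rb+: 36 e⁻, Z=37, Cs+: 54 e⁻, Z=55, I-: 54 e⁻, Z=53. Ti4+ < Zr4+ (same group, 1 shell fewer); Zr4+ < Y3+ (both 36 e⁻, Z=40>39); Y3+ < Sr2+ (isoelectronic, higher Z=39 is smaller); Sr2+ < Rb+ (both 36 e⁻, Z=38>37); Rb+ < Cs+ (same group, period 5 vs 6); Cs+ < I- (both 54 e⁻, Z=55>53).
Placing each against Ti4+: smaller — none; larger — Zr4+, Y3+, Sr2+, Rb+, Cs+, I-. So 6 are larger.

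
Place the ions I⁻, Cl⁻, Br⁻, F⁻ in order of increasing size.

All are in the same group with charge -1. Radius grows down the group as n (the outermost shell) increases.

F⁻ < Cl⁻ < Br⁻ < I⁻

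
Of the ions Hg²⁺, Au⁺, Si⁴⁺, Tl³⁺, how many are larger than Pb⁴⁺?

3

First list Z and electron count for each: Si⁴⁺ (Z=14, 10 e⁻), Pb⁴⁺ (Z=82, 78 e⁻), Tl³⁺ (Z=81, 78 e⁻), Hg²⁺ (Z=80, 78 e⁻), Au⁺ (Z=79, 78 e⁻). Si⁴⁺ < Pb⁴⁺ (same group, 3 shells fewer); Pb⁴⁺ < Tl³⁺ (both 78 e⁻, Z=82>81); Tl³⁺ < Hg²⁺ (isoelectronic, higher Z=81 is smaller); Hg²⁺ < Au⁺ (isoelectronic, higher Z=80 is smaller).
Placing each against Pb⁴⁺: smaller — Si⁴⁺; larger — Tl³⁺, Hg²⁺, Au⁺. That's 3.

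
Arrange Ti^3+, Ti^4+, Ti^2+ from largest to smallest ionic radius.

Ti^2+ > Ti^3+ > Ti^4+

Same element, different charge: the more highly charged cation has fewer electrons and a greater effective nuclear charge per electron, making Ti^4+ the smallest.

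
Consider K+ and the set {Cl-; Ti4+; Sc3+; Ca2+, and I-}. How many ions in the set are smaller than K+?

3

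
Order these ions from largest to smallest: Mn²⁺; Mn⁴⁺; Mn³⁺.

Same element, different charge: the more highly charged cation has fewer electrons and a greater effective nuclear charge per electron, making Mn⁴⁺ the smallest.

Mn²⁺ > Mn³⁺ > Mn⁴⁺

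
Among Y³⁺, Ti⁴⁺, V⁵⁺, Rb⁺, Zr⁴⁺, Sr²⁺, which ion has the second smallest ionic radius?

Ti⁴⁺

V⁵⁺ has 18 e⁻ (Z=23), Ti⁴⁺ has 18 e⁻ (Z=22), Zr⁴⁺ has 36 e⁻ (Z=40), Y³⁺ has 36 e⁻ (Z=39), Sr²⁺ has 36 e⁻ (Z=38), Rb⁺ has 36 e⁻ (Z=37). V⁵⁺ < Ti⁴⁺ (both 18 e⁻, Z=23>22); Ti⁴⁺ < Zr⁴⁺ (same group, 1 shell fewer); Zr⁴⁺ < Y³⁺ (both 36 e⁻, Z=40>39); Y³⁺ < Sr²⁺ (isoelectronic, higher Z=39 is smaller); Sr²⁺ < Rb⁺ (isoelectronic, higher Z=38 is smaller).
So the order is V⁵⁺ < Ti⁴⁺ < Zr⁴⁺ < Y³⁺ < Sr²⁺ < Rb⁺; the 2nd-smallest ion is Ti⁴⁺.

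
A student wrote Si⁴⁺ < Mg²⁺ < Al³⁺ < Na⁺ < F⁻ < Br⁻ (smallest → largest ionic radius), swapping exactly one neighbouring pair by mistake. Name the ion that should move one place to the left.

Scanning neighbour by neighbour, only Mg²⁺/Al³⁺ violates a trend: Al³⁺ and Mg²⁺ share 10 electrons; the higher nuclear charge on Al (Z=13) contracts it more, so Al³⁺ < Mg²⁺. That makes Al³⁺ the one sitting a position late relative to where it belongs.

Al³⁺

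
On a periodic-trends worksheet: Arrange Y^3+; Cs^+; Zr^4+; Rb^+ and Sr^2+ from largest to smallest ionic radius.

Cs^+ > Rb^+ > Sr^2+ > Y^3+ > Zr^4+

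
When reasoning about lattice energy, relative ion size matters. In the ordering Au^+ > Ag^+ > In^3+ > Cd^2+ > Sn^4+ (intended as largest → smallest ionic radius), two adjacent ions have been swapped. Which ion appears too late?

Cd^2+

The pair In^3+, Cd^2+ is the wrong way round — In^3+ and Cd^2+ share 46 electrons; the higher nuclear charge on In (Z=49) contracts it more, so In^3+ < Cd^2+. All other adjacent pairs agree with periodic trends, so Cd^2+ is the misplaced ion.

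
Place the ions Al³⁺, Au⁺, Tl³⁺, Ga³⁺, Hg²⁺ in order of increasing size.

Al³⁺ < Ga³⁺ < Tl³⁺ < Hg²⁺ < Au⁺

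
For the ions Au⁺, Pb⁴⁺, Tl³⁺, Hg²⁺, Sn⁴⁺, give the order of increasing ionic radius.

Electron counts and nuclear charges: Sn⁴⁺ has 46 e⁻ (Z=50), Pb⁴⁺ has 78 e⁻ (Z=82), Tl³⁺ has 78 e⁻ (Z=81), Hg²⁺ has 78 e⁻ (Z=80), Au⁺ has 78 e⁻ (Z=79). Sn⁴⁺ < Pb⁴⁺ (same group, period 5 vs 6); Pb⁴⁺ < Tl³⁺ (isoelectronic, higher Z=82 is smaller); Tl³⁺ < Hg²⁺ (both 78 e⁻, Z=81>80); Hg²⁺ < Au⁺ (both 78 e⁻, Z=80>79).

Sn⁴⁺ < Pb⁴⁺ < Tl³⁺ < Hg²⁺ < Au⁺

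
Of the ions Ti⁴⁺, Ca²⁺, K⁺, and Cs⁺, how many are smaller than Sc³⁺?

First list Z and electron count for each: Ti⁴⁺: 18 e⁻, Z=22, Sc³⁺: 18 e⁻, Z=21, Ca²⁺: 18 e⁻, Z=20, K⁺: 18 e⁻, Z=19, Cs⁺: 54 e⁻, Z=55. Ti⁴⁺ < Sc³⁺ (isoelectronic, higher Z=22 is smaller); Sc³⁺ < Ca²⁺ (isoelectronic, higher Z=21 is smaller); Ca²⁺ < K⁺ (isoelectronic, higher Z=20 is smaller); K⁺ < Cs⁺ (same group, 2 shells fewer).
Overall: Ti⁴⁺ < Sc³⁺ < Ca²⁺ < K⁺ < Cs⁺. Sc³⁺ has 1 below it and 3 above. So 1 is smaller.

1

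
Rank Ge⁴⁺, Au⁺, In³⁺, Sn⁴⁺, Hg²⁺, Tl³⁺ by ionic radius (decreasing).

Work out protons and electrons: Ge⁴⁺ has 28 e⁻ (Z=32), Sn⁴⁺ has 46 e⁻ (Z=50), In³⁺ has 46 e⁻ (Z=49), Tl³⁺ has 78 e⁻ (Z=81), Hg²⁺ has 78 e⁻ (Z=80), Au⁺ has 78 e⁻ (Z=79). Ge⁴⁺ < Sn⁴⁺ (same group, 1 shell fewer); Sn⁴⁺ < In³⁺ (isoelectronic, higher Z=50 is smaller); In³⁺ < Tl³⁺ (same group, 1 shell fewer); Tl³⁺ < Hg²⁺ (isoelectronic, higher Z=81 is smaller); Hg²⁺ < Au⁺ (isoelectronic, higher Z=80 is smaller).

Au⁺ > Hg²⁺ > Tl³⁺ > In³⁺ > Sn⁴⁺ > Ge⁴⁺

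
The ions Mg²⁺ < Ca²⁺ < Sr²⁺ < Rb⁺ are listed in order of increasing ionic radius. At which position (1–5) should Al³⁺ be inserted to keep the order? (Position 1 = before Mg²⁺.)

1

Work out protons and electrons: Al³⁺ has 10 e⁻ (Z=13), Mg²⁺ has 10 e⁻ (Z=12), Ca²⁺ has 18 e⁻ (Z=20), Sr²⁺ has 36 e⁻ (Z=38), Rb⁺ has 36 e⁻ (Z=37). Al³⁺ < Mg²⁺ (isoelectronic, higher Z=13 is smaller); Mg²⁺ < Ca²⁺ (same group, 1 shell fewer); Ca²⁺ < Sr²⁺ (same group, 1 shell fewer); Sr²⁺ < Rb⁺ (isoelectronic, higher Z=38 is smaller).
With Al³⁺ included the full order is Al³⁺ < Mg²⁺ < Ca²⁺ < Sr²⁺ < Rb⁺, so it takes position 1.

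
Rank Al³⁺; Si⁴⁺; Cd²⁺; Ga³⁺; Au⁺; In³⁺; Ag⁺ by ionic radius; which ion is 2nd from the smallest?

Al³⁺

First list Z and electron count for each: Si⁴⁺: 10 e⁻, Z=14, Al³⁺: 10 e⁻, Z=13, Ga³⁺: 28 e⁻, Z=31, In³⁺: 46 e⁻, Z=49, Cd²⁺: 46 e⁻, Z=48, Ag⁺: 46 e⁻, Z=47, Au⁺: 78 e⁻, Z=79. Si⁴⁺ < Al³⁺ (both 10 e⁻, Z=14>13); Al³⁺ < Ga³⁺ (same group, period 3 vs 4); Ga³⁺ < In³⁺ (same group, 1 shell fewer); In³⁺ < Cd²⁺ (both 46 e⁻, Z=49>48); Cd²⁺ < Ag⁺ (both 46 e⁻, Z=48>47); Ag⁺ < Au⁺ (same group, 1 shell fewer).
Ordering: Si⁴⁺ < Al³⁺ < Ga³⁺ < In³⁺ < Cd²⁺ < Ag⁺ < Au⁺. The 2nd smallest is Al³⁺.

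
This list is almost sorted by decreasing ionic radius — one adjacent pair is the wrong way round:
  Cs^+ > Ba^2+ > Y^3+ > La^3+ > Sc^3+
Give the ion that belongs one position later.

Scanning neighbour by neighbour, only Y^3+/La^3+ violates a trend: Y^3+ and La^3+ are in one column with the same charge; the lighter period-5 ion has one fewer shell and is smaller. That makes Y^3+ the one sitting a position early relative to where it belongs.

Y^3+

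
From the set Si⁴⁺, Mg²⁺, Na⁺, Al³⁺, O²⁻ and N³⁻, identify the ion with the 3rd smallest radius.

These species are isoelectronic with 10 electrons. The only difference is the number of protons: Si⁴⁺ (Z=14), Al³⁺ (Z=13), Mg²⁺ (Z=12), Na⁺ (Z=11), O²⁻ (Z=8), N³⁻ (Z=7). The strongest nuclear pull (Si⁴⁺) gives the smallest ion.
Full ascending order: Si⁴⁺ < Al³⁺ < Mg²⁺ < Na⁺ < O²⁻ < N³⁻. Counting from the smallest, position 3 is Mg²⁺.

Mg²⁺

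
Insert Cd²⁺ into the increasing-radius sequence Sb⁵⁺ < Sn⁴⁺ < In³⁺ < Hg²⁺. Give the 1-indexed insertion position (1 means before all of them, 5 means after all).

Work out protons and electrons: Sb⁵⁺ has 46 e⁻ (Z=51), Sn⁴⁺ has 46 e⁻ (Z=50), In³⁺ has 46 e⁻ (Z=49), Cd²⁺ has 46 e⁻ (Z=48), Hg²⁺ has 78 e⁻ (Z=80). Sb⁵⁺ < Sn⁴⁺ (isoelectronic, higher Z=51 is smaller); Sn⁴⁺ < In³⁺ (isoelectronic, higher Z=50 is smaller); In³⁺ < Cd²⁺ (isoelectronic, higher Z=49 is smaller); Cd²⁺ < Hg²⁺ (same group, 1 shell fewer).
The complete sequence is Sb⁵⁺ < Sn⁴⁺ < In³⁺ < Cd²⁺ < Hg²⁺. Cd²⁺ sits at position 4.

4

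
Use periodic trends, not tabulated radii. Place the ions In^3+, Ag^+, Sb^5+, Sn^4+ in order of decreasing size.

These species are isoelectronic with 46 electrons. The only difference is the number of protons: Sb^5+ (Z=51), Sn^4+ (Z=50), In^3+ (Z=49), Ag^+ (Z=47). The strongest nuclear pull (Sb^5+) gives the smallest ion.

Ag^+ > In^3+ > Sn^4+ > Sb^5+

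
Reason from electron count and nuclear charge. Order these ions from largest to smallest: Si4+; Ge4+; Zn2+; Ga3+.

Zn2+ > Ga3+ > Ge4+ > Si4+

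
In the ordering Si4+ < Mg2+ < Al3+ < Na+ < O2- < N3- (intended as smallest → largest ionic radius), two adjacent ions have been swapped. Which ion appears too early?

Mg2+

Check each adjacent pair. Mg2+ and Al3+ are reversed: they are isoelectronic (10 e⁻) and Al has more protons than Mg (13 vs 12), making Al3+ smaller. No other neighbouring pair contradicts the periodic trends, so Mg2+ is the ion listed too early.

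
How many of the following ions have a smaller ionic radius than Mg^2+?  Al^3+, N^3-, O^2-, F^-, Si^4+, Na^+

2

All of these have 10 electrons (isoelectronic). With the same electron cloud, the ion with the most protons pulls it in tightest. Nuclear charges: Si^4+ (Z=14), Al^3+ (Z=13), Mg^2+ (Z=12), Na^+ (Z=11), F^- (Z=9), O^2- (Z=8), N^3- (Z=7). Highest Z is smallest.
Relative to Mg^2+, the ions that are smaller are Si^4+, Al^3+. So 2 are smaller.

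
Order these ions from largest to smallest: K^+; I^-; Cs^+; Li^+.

Work out protons and electrons: Li^+ has 2 e⁻ (Z=3), K^+ has 18 e⁻ (Z=19), Cs^+ has 54 e⁻ (Z=55), I^- has 54 e⁻ (Z=53). Li^+ < K^+ (same group, period 2 vs 4); K^+ < Cs^+ (same group, period 4 vs 6); Cs^+ < I^- (isoelectronic, higher Z=55 is smaller).

I^- > Cs^+ > K^+ > Li^+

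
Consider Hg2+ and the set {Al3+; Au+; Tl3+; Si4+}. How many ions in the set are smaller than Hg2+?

3

Electron counts and nuclear charges: Si4+ (Z=14, 10 e⁻), Al3+ (Z=13, 10 e⁻), Tl3+ (Z=81, 78 e⁻), Hg2+ (Z=80, 78 e⁻), Au+ (Z=79, 78 e⁻). Si4+ < Al3+ (isoelectronic, higher Z=14 is smaller); Al3+ < Tl3+ (same group, period 3 vs 6); Tl3+ < Hg2+ (isoelectronic, higher Z=81 is smaller); Hg2+ < Au+ (both 78 e⁻, Z=80>79).
Relative to Hg2+, the ions that are smaller are Si4+, Al3+, Tl3+. That's 3.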